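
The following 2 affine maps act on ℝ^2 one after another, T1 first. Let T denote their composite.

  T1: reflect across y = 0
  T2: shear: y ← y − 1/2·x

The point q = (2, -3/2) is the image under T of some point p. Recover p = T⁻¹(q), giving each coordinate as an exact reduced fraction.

T1 = [1 0 0; 0 -1 0; 0 0 1]
T2·T1 = [1 0 0; -1/2 -1 0; 0 0 1]
det M = -1; M⁻¹ = [1 0 0; -1/2 -1 0; 0 0 1]
M⁻¹ · (2, -3/2)ᵀ = (2, 1/2)ᵀ

p = (2, 1/2)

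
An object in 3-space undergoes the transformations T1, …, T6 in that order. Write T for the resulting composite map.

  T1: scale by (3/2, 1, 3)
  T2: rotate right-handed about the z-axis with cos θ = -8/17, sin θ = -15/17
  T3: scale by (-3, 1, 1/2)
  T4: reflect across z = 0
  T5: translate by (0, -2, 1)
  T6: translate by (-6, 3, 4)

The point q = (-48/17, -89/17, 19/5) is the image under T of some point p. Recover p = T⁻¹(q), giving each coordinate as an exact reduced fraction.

p = (4, 2, 4/5)

T1 = [3/2 0 0 0; 0 1 0 0; 0 0 3 0; 0 0 0 1]
T2·T1 = [-12/17 15/17 0 0; -45/34 -8/17 0 0; 0 0 3 0; 0 0 0 1]
T3·…·T1 = [36/17 -45/17 0 0; -45/34 -8/17 0 0; 0 0 3/2 0; 0 0 0 1]
T4·…·T1 = [36/17 -45/17 0 0; -45/34 -8/17 0 0; 0 0 -3/2 0; 0 0 0 1]
T5·…·T1 = [36/17 -45/17 0 0; -45/34 -8/17 0 -2; 0 0 -3/2 1; 0 0 0 1]
T6·…·T1 = [36/17 -45/17 0 -6; -45/34 -8/17 0 1; 0 0 -3/2 5; 0 0 0 1]
det M = 27/4; M⁻¹ = [16/153 -10/17 0 62/51; -5/17 -8/17 0 -22/17; 0 0 -2/3 10/3; 0 0 0 1]
M⁻¹ · (-48/17, -89/17, 19/5)ᵀ = (4, 2, 4/5)ᵀ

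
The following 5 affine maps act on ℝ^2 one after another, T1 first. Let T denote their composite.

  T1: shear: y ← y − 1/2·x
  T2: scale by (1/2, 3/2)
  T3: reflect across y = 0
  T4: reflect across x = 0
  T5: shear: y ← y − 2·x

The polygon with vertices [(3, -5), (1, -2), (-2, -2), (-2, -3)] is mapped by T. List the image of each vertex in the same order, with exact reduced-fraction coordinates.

T1 shear: y ← y − 1/2·x: (3, -5) → (3, -13/2); (1, -2) → (1, -5/2); (-2, -2) → (-2, -1); (-2, -3) → (-2, -2)
T2 scale by (1/2, 3/2): (3, -13/2) → (3/2, -39/4); (1, -5/2) → (1/2, -15/4); (-2, -1) → (-1, -3/2); (-2, -2) → (-1, -3)
T3 reflect across y = 0: (3/2, -39/4) → (3/2, 39/4); (1/2, -15/4) → (1/2, 15/4); (-1, -3/2) → (-1, 3/2); (-1, -3) → (-1, 3)
T4 reflect across x = 0: (3/2, 39/4) → (-3/2, 39/4); (1/2, 15/4) → (-1/2, 15/4); (-1, 3/2) → (1, 3/2); (-1, 3) → (1, 3)
T5 shear: y ← y − 2·x: (-3/2, 39/4) → (-3/2, 51/4); (-1/2, 15/4) → (-1/2, 19/4); (1, 3/2) → (1, -1/2); (1, 3) → (1, 1)

image vertices: (-3/2, 51/4), (-1/2, 19/4), (1, -1/2), (1, 1)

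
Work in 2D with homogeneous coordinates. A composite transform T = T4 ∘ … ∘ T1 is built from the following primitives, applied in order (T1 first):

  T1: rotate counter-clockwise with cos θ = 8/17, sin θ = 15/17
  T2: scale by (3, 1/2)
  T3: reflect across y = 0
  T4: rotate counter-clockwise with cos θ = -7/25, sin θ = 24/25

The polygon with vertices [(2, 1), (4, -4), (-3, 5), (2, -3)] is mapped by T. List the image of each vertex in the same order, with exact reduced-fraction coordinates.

T1 rotate counter-clockwise with cos θ = 8/17, sin θ = 15/17: (2, 1) → (1/17, 38/17); (4, -4) → (92/17, 28/17); (-3, 5) → (-99/17, -5/17); (2, -3) → (61/17, 6/17)
T2 scale by (3, 1/2): (1/17, 38/17) → (3/17, 19/17); (92/17, 28/17) → (276/17, 14/17); (-99/17, -5/17) → (-297/17, -5/34); (61/17, 6/17) → (183/17, 3/17)
T3 reflect across y = 0: (3/17, 19/17) → (3/17, -19/17); (276/17, 14/17) → (276/17, -14/17); (-297/17, -5/34) → (-297/17, 5/34); (183/17, 3/17) → (183/17, -3/17)
T4 rotate counter-clockwise with cos θ = -7/25, sin θ = 24/25: (3/17, -19/17) → (87/85, 41/85); (276/17, -14/17) → (-1596/425, 6722/425); (-297/17, 5/34) → (2019/425, -14291/850); (183/17, -3/17) → (-1209/425, 4413/425)

image vertices: (87/85, 41/85), (-1596/425, 6722/425), (2019/425, -14291/850), (-1209/425, 4413/425)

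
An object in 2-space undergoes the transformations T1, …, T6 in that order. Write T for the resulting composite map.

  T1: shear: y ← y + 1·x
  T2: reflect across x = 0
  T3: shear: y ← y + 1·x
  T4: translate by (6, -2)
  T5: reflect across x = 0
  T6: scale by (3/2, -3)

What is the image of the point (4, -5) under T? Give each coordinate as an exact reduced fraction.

T(p) = (-3, 21)

T1 shear: y ← y + 1·x: (4, -5) → (4, -1)
T2 reflect across x = 0: (4, -1) → (-4, -1)
T3 shear: y ← y + 1·x: (-4, -1) → (-4, -5)
T4 translate by (6, -2): (-4, -5) → (2, -7)
T5 reflect across x = 0: (2, -7) → (-2, -7)
T6 scale by (3/2, -3): (-2, -7) → (-3, 21)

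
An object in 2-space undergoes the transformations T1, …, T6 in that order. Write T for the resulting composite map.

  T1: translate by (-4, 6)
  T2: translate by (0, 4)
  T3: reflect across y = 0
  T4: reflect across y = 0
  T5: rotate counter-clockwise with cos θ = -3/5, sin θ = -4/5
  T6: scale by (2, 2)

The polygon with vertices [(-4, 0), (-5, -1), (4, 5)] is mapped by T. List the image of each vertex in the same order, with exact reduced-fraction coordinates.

image vertices: (128/5, 4/5), (126/5, 18/5), (24, -18)

T1 translate by (-4, 6): (-4, 0) → (-8, 6); (-5, -1) → (-9, 5); (4, 5) → (0, 11)
T2 translate by (0, 4): (-8, 6) → (-8, 10); (-9, 5) → (-9, 9); (0, 11) → (0, 15)
T3 reflect across y = 0: (-8, 10) → (-8, -10); (-9, 9) → (-9, -9); (0, 15) → (0, -15)
T4 reflect across y = 0: (-8, -10) → (-8, 10); (-9, -9) → (-9, 9); (0, -15) → (0, 15)
T5 rotate counter-clockwise with cos θ = -3/5, sin θ = -4/5: (-8, 10) → (64/5, 2/5); (-9, 9) → (63/5, 9/5); (0, 15) → (12, -9)
T6 scale by (2, 2): (64/5, 2/5) → (128/5, 4/5); (63/5, 9/5) → (126/5, 18/5); (12, -9) → (24, -18)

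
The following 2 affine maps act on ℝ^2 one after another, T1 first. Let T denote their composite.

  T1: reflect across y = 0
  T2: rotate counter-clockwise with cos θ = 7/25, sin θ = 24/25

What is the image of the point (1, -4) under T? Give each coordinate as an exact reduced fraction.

T(p) = (-89/25, 52/25)

T1 reflect across y = 0: (1, -4) → (1, 4)
T2 rotate counter-clockwise with cos θ = 7/25, sin θ = 24/25: (1, 4) → (-89/25, 52/25)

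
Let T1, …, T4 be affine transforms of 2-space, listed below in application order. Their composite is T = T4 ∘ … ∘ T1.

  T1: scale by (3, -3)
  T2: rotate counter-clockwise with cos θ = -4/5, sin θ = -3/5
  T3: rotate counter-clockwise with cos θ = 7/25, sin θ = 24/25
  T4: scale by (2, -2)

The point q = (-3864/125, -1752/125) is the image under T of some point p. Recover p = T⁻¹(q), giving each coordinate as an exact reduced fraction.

T1 = [3 0 0; 0 -3 0; 0 0 1]
T2·T1 = [-12/5 -9/5 0; -9/5 12/5 0; 0 0 1]
T3·…·T1 = [132/125 -351/125 0; -351/125 -132/125 0; 0 0 1]
T4·…·T1 = [264/125 -702/125 0; 702/125 264/125 0; 0 0 1]
det M = 36; M⁻¹ = [22/375 39/250 0; -39/250 22/375 0; 0 0 1]
M⁻¹ · (-3864/125, -1752/125)ᵀ = (-4, 4)ᵀ

p = (-4, 4)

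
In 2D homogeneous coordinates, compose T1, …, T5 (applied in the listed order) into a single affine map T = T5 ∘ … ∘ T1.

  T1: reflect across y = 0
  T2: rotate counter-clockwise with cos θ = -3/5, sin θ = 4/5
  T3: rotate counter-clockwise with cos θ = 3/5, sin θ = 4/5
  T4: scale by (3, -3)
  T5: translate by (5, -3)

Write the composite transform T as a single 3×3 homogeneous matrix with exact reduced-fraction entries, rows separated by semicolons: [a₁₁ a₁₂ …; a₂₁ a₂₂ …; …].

T1 = [1 0 0; 0 -1 0; 0 0 1]
T2·T1 = [-3/5 4/5 0; 4/5 3/5 0; 0 0 1]
T3·…·T1 = [-1 0 0; 0 1 0; 0 0 1]
T4·…·T1 = [-3 0 0; 0 -3 0; 0 0 1]
T5·…·T1 = [-3 0 5; 0 -3 -3; 0 0 1]

T = [-3 0 5; 0 -3 -3; 0 0 1]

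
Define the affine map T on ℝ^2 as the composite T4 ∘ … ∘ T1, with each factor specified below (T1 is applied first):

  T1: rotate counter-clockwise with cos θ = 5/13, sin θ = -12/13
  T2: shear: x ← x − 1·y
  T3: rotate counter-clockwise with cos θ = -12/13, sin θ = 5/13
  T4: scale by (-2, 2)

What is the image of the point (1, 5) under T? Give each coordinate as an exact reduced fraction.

T1 rotate counter-clockwise with cos θ = 5/13, sin θ = -12/13: (1, 5) → (5, 1)
T2 shear: x ← x − 1·y: (5, 1) → (4, 1)
T3 rotate counter-clockwise with cos θ = -12/13, sin θ = 5/13: (4, 1) → (-53/13, 8/13)
T4 scale by (-2, 2): (-53/13, 8/13) → (106/13, 16/13)

T(p) = (106/13, 16/13)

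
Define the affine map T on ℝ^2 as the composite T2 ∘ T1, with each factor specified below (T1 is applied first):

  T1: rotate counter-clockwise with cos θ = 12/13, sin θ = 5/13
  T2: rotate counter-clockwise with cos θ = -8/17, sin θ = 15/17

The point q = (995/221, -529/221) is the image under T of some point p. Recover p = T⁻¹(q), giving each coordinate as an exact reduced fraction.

p = (-5, -1)

T1 = [12/13 -5/13 0; 5/13 12/13 0; 0 0 1]
T2·T1 = [-171/221 -140/221 0; 140/221 -171/221 0; 0 0 1]
det M = 1; M⁻¹ = [-171/221 140/221 0; -140/221 -171/221 0; 0 0 1]
M⁻¹ · (995/221, -529/221)ᵀ = (-5, -1)ᵀ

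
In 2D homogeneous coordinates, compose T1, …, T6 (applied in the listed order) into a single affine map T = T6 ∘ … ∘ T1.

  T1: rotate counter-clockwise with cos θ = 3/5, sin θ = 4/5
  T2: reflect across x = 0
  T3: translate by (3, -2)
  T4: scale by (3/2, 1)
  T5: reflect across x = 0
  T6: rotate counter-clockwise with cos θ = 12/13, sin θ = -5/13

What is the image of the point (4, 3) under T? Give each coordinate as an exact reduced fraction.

T1 rotate counter-clockwise with cos θ = 3/5, sin θ = 4/5: (4, 3) → (0, 5)
T2 reflect across x = 0: (0, 5) → (0, 5)
T3 translate by (3, -2): (0, 5) → (3, 3)
T4 scale by (3/2, 1): (3, 3) → (9/2, 3)
T5 reflect across x = 0: (9/2, 3) → (-9/2, 3)
T6 rotate counter-clockwise with cos θ = 12/13, sin θ = -5/13: (-9/2, 3) → (-3, 9/2)

T(p) = (-3, 9/2)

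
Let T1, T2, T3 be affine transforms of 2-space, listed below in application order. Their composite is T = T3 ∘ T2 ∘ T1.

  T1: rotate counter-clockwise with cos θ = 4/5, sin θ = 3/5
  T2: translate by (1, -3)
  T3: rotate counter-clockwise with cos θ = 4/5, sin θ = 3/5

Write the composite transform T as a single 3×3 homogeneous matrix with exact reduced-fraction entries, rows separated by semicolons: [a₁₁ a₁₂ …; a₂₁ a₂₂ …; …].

T = [7/25 -24/25 13/5; 24/25 7/25 -9/5; 0 0 1]

T1 = [4/5 -3/5 0; 3/5 4/5 0; 0 0 1]
T2·T1 = [4/5 -3/5 1; 3/5 4/5 -3; 0 0 1]
T3·…·T1 = [7/25 -24/25 13/5; 24/25 7/25 -9/5; 0 0 1]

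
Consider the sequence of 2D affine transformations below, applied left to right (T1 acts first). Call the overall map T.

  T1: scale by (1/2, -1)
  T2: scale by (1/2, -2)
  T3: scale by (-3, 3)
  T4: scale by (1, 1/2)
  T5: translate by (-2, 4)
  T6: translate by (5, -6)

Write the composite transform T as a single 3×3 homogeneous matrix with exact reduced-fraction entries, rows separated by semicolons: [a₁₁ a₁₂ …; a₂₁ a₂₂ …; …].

T = [-3/4 0 3; 0 3 -2; 0 0 1]

T1 = [1/2 0 0; 0 -1 0; 0 0 1]
T2·T1 = [1/4 0 0; 0 2 0; 0 0 1]
T3·…·T1 = [-3/4 0 0; 0 6 0; 0 0 1]
T4·…·T1 = [-3/4 0 0; 0 3 0; 0 0 1]
T5·…·T1 = [-3/4 0 -2; 0 3 4; 0 0 1]
T6·…·T1 = [-3/4 0 3; 0 3 -2; 0 0 1]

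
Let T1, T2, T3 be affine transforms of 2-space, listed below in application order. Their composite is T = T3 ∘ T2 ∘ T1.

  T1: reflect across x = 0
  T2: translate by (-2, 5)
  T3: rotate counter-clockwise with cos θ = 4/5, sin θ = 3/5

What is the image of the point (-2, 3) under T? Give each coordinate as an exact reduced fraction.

T(p) = (-24/5, 32/5)

T1 reflect across x = 0: (-2, 3) → (2, 3)
T2 translate by (-2, 5): (2, 3) → (0, 8)
T3 rotate counter-clockwise with cos θ = 4/5, sin θ = 3/5: (0, 8) → (-24/5, 32/5)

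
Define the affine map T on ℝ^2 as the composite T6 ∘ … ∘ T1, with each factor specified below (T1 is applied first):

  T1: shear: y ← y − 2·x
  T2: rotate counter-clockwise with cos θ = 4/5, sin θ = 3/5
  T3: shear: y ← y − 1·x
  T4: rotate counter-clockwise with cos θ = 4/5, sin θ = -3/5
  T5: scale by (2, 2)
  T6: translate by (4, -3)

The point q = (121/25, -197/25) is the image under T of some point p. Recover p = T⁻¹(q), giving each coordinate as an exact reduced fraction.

p = (3/2, 2)

T1 = [1 0 0; -2 1 0; 0 0 1]
T2·T1 = [2 -3/5 0; -1 4/5 0; 0 0 1]
T3·…·T1 = [2 -3/5 0; -3 7/5 0; 0 0 1]
T4·…·T1 = [-1/5 9/25 0; -18/5 37/25 0; 0 0 1]
T5·…·T1 = [-2/5 18/25 0; -36/5 74/25 0; 0 0 1]
T6·…·T1 = [-2/5 18/25 4; -36/5 74/25 -3; 0 0 1]
det M = 4; M⁻¹ = [37/50 -9/50 -7/2; 9/5 -1/10 -15/2; 0 0 1]
M⁻¹ · (121/25, -197/25)ᵀ = (3/2, 2)ᵀ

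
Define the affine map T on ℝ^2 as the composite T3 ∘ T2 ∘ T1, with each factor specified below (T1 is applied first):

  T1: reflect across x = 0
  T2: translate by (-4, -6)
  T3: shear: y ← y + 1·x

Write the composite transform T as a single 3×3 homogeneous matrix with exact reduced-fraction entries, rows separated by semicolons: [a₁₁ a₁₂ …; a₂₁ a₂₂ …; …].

T1 = [-1 0 0; 0 1 0; 0 0 1]
T2·T1 = [-1 0 -4; 0 1 -6; 0 0 1]
T3·…·T1 = [-1 0 -4; -1 1 -10; 0 0 1]

T = [-1 0 -4; -1 1 -10; 0 0 1]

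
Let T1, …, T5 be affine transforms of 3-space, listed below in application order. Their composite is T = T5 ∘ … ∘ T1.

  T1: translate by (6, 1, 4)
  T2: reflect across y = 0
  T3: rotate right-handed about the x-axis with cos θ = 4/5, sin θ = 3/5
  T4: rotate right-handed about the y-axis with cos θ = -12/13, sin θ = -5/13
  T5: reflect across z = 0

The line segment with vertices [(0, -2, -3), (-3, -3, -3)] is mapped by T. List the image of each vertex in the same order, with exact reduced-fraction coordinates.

image vertices: (-79/13, 1/5, -66/65), (-46/13, 1, 9/13)

T1 translate by (6, 1, 4): (0, -2, -3) → (6, -1, 1); (-3, -3, -3) → (3, -2, 1)
T2 reflect across y = 0: (6, -1, 1) → (6, 1, 1); (3, -2, 1) → (3, 2, 1)
T3 rotate right-handed about the x-axis with cos θ = 4/5, sin θ = 3/5: (6, 1, 1) → (6, 1/5, 7/5); (3, 2, 1) → (3, 1, 2)
T4 rotate right-handed about the y-axis with cos θ = -12/13, sin θ = -5/13: (6, 1/5, 7/5) → (-79/13, 1/5, 66/65); (3, 1, 2) → (-46/13, 1, -9/13)
T5 reflect across z = 0: (-79/13, 1/5, 66/65) → (-79/13, 1/5, -66/65); (-46/13, 1, -9/13) → (-46/13, 1, 9/13)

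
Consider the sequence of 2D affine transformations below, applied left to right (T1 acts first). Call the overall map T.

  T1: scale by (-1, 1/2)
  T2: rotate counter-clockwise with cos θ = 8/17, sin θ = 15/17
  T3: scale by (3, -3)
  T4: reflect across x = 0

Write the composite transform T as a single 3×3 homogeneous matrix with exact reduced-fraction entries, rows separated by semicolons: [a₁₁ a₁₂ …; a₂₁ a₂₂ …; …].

T = [24/17 45/34 0; 45/17 -12/17 0; 0 0 1]

T1 = [-1 0 0; 0 1/2 0; 0 0 1]
T2·T1 = [-8/17 -15/34 0; -15/17 4/17 0; 0 0 1]
T3·…·T1 = [-24/17 -45/34 0; 45/17 -12/17 0; 0 0 1]
T4·…·T1 = [24/17 45/34 0; 45/17 -12/17 0; 0 0 1]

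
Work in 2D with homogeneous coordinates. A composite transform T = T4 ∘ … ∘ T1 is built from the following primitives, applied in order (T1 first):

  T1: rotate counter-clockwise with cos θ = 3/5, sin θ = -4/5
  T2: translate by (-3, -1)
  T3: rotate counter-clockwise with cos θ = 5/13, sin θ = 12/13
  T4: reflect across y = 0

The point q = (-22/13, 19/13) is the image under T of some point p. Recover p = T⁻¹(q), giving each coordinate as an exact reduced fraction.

T1 = [3/5 4/5 0; -4/5 3/5 0; 0 0 1]
T2·T1 = [3/5 4/5 -3; -4/5 3/5 -1; 0 0 1]
T3·…·T1 = [63/65 -16/65 -3/13; 16/65 63/65 -41/13; 0 0 1]
T4·…·T1 = [63/65 -16/65 -3/13; -16/65 -63/65 41/13; 0 0 1]
det M = -1; M⁻¹ = [63/65 -16/65 1; -16/65 -63/65 3; 0 0 1]
M⁻¹ · (-22/13, 19/13)ᵀ = (-1, 2)ᵀ

p = (-1, 2)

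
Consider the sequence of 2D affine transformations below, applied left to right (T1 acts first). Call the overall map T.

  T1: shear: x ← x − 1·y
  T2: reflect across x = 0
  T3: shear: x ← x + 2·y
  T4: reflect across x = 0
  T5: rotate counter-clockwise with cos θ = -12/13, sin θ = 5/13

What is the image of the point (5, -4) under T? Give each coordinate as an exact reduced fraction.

T1 shear: x ← x − 1·y: (5, -4) → (9, -4)
T2 reflect across x = 0: (9, -4) → (-9, -4)
T3 shear: x ← x + 2·y: (-9, -4) → (-17, -4)
T4 reflect across x = 0: (-17, -4) → (17, -4)
T5 rotate counter-clockwise with cos θ = -12/13, sin θ = 5/13: (17, -4) → (-184/13, 133/13)

T(p) = (-184/13, 133/13)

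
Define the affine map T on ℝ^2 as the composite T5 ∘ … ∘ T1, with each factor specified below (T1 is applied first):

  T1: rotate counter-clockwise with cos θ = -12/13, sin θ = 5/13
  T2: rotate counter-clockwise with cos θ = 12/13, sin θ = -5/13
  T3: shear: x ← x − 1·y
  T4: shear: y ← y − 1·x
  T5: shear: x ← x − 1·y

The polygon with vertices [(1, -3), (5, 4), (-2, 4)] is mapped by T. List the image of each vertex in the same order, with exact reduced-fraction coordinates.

image vertices: (-73/13, 713/169), (-194/13, 1323/169), (128/13, -1190/169)

T1 rotate counter-clockwise with cos θ = -12/13, sin θ = 5/13: (1, -3) → (3/13, 41/13); (5, 4) → (-80/13, -23/13); (-2, 4) → (4/13, -58/13)
T2 rotate counter-clockwise with cos θ = 12/13, sin θ = -5/13: (3/13, 41/13) → (241/169, 477/169); (-80/13, -23/13) → (-1075/169, 124/169); (4/13, -58/13) → (-242/169, -716/169)
T3 shear: x ← x − 1·y: (241/169, 477/169) → (-236/169, 477/169); (-1075/169, 124/169) → (-1199/169, 124/169); (-242/169, -716/169) → (474/169, -716/169)
T4 shear: y ← y − 1·x: (-236/169, 477/169) → (-236/169, 713/169); (-1199/169, 124/169) → (-1199/169, 1323/169); (474/169, -716/169) → (474/169, -1190/169)
T5 shear: x ← x − 1·y: (-236/169, 713/169) → (-73/13, 713/169); (-1199/169, 1323/169) → (-194/13, 1323/169); (474/169, -1190/169) → (128/13, -1190/169)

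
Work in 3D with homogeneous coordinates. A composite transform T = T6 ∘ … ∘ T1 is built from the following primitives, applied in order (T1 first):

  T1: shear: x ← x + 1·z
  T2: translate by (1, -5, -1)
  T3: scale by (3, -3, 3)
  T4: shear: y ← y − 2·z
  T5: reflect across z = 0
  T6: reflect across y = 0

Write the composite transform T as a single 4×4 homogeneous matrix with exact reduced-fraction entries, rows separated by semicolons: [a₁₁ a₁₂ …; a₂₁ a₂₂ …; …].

T1 = [1 0 1 0; 0 1 0 0; 0 0 1 0; 0 0 0 1]
T2·T1 = [1 0 1 1; 0 1 0 -5; 0 0 1 -1; 0 0 0 1]
T3·…·T1 = [3 0 3 3; 0 -3 0 15; 0 0 3 -3; 0 0 0 1]
T4·…·T1 = [3 0 3 3; 0 -3 -6 21; 0 0 3 -3; 0 0 0 1]
T5·…·T1 = [3 0 3 3; 0 -3 -6 21; 0 0 -3 3; 0 0 0 1]
T6·…·T1 = [3 0 3 3; 0 3 6 -21; 0 0 -3 3; 0 0 0 1]

T = [3 0 3 3; 0 3 6 -21; 0 0 -3 3; 0 0 0 1]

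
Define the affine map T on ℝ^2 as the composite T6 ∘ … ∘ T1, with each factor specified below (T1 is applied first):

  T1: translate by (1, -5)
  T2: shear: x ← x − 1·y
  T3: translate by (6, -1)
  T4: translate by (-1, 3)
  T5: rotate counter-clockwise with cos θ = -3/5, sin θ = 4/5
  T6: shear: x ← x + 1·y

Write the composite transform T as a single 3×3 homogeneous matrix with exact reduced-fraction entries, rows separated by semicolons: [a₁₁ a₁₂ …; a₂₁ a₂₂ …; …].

T1 = [1 0 1; 0 1 -5; 0 0 1]
T2·T1 = [1 -1 6; 0 1 -5; 0 0 1]
T3·…·T1 = [1 -1 12; 0 1 -6; 0 0 1]
T4·…·T1 = [1 -1 11; 0 1 -3; 0 0 1]
T5·…·T1 = [-3/5 -1/5 -21/5; 4/5 -7/5 53/5; 0 0 1]
T6·…·T1 = [1/5 -8/5 32/5; 4/5 -7/5 53/5; 0 0 1]

T = [1/5 -8/5 32/5; 4/5 -7/5 53/5; 0 0 1]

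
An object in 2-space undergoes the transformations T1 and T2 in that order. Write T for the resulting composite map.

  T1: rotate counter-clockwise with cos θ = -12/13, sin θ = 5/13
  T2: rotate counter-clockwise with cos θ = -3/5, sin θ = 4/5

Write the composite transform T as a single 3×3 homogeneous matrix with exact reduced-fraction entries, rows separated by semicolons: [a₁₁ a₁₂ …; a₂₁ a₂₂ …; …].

T1 = [-12/13 -5/13 0; 5/13 -12/13 0; 0 0 1]
T2·T1 = [16/65 63/65 0; -63/65 16/65 0; 0 0 1]

T = [16/65 63/65 0; -63/65 16/65 0; 0 0 1]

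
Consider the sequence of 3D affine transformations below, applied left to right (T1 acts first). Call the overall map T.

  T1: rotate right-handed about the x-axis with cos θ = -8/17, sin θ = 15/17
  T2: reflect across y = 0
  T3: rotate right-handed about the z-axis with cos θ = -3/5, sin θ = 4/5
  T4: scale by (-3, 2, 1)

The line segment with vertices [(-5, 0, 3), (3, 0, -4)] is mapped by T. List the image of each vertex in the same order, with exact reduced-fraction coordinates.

image vertices: (-45/17, -190/17, -24/17), (-261/85, 768/85, 32/17)

T1 rotate right-handed about the x-axis with cos θ = -8/17, sin θ = 15/17: (-5, 0, 3) → (-5, -45/17, -24/17); (3, 0, -4) → (3, 60/17, 32/17)
T2 reflect across y = 0: (-5, -45/17, -24/17) → (-5, 45/17, -24/17); (3, 60/17, 32/17) → (3, -60/17, 32/17)
T3 rotate right-handed about the z-axis with cos θ = -3/5, sin θ = 4/5: (-5, 45/17, -24/17) → (15/17, -95/17, -24/17); (3, -60/17, 32/17) → (87/85, 384/85, 32/17)
T4 scale by (-3, 2, 1): (15/17, -95/17, -24/17) → (-45/17, -190/17, -24/17); (87/85, 384/85, 32/17) → (-261/85, 768/85, 32/17)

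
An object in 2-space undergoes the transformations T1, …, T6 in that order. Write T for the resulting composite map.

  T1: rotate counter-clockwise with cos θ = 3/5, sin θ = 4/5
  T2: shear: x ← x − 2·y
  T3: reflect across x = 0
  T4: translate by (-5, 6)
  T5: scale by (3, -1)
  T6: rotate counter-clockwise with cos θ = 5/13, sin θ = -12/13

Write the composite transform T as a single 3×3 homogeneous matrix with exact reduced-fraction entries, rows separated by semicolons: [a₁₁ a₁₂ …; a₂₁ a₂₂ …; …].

T = [27/65 114/65 -147/13; -40/13 -75/13 150/13; 0 0 1]

T1 = [3/5 -4/5 0; 4/5 3/5 0; 0 0 1]
T2·T1 = [-1 -2 0; 4/5 3/5 0; 0 0 1]
T3·…·T1 = [1 2 0; 4/5 3/5 0; 0 0 1]
T4·…·T1 = [1 2 -5; 4/5 3/5 6; 0 0 1]
T5·…·T1 = [3 6 -15; -4/5 -3/5 -6; 0 0 1]
T6·…·T1 = [27/65 114/65 -147/13; -40/13 -75/13 150/13; 0 0 1]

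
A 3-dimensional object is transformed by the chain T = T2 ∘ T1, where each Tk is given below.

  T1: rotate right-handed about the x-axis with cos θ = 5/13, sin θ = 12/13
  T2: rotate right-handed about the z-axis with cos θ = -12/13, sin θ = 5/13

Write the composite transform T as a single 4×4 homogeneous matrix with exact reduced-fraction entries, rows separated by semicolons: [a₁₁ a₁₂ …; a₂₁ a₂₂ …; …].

T = [-12/13 -25/169 60/169 0; 5/13 -60/169 144/169 0; 0 12/13 5/13 0; 0 0 0 1]

T1 = [1 0 0 0; 0 5/13 -12/13 0; 0 12/13 5/13 0; 0 0 0 1]
T2·T1 = [-12/13 -25/169 60/169 0; 5/13 -60/169 144/169 0; 0 12/13 5/13 0; 0 0 0 1]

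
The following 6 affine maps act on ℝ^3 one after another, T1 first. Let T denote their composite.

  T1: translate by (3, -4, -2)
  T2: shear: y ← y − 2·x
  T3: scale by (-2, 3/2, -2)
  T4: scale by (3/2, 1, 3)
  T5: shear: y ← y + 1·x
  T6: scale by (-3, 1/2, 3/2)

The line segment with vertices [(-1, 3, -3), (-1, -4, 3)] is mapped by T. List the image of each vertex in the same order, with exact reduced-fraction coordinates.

T1 translate by (3, -4, -2): (-1, 3, -3) → (2, -1, -5); (-1, -4, 3) → (2, -8, 1)
T2 shear: y ← y − 2·x: (2, -1, -5) → (2, -5, -5); (2, -8, 1) → (2, -12, 1)
T3 scale by (-2, 3/2, -2): (2, -5, -5) → (-4, -15/2, 10); (2, -12, 1) → (-4, -18, -2)
T4 scale by (3/2, 1, 3): (-4, -15/2, 10) → (-6, -15/2, 30); (-4, -18, -2) → (-6, -18, -6)
T5 shear: y ← y + 1·x: (-6, -15/2, 30) → (-6, -27/2, 30); (-6, -18, -6) → (-6, -24, -6)
T6 scale by (-3, 1/2, 3/2): (-6, -27/2, 30) → (18, -27/4, 45); (-6, -24, -6) → (18, -12, -9)

image vertices: (18, -27/4, 45), (18, -12, -9)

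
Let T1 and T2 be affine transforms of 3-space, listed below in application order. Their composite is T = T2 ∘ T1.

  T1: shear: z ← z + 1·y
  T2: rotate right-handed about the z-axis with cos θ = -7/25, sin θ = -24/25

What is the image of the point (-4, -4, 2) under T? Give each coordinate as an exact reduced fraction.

T(p) = (-68/25, 124/25, -2)

T1 shear: z ← z + 1·y: (-4, -4, 2) → (-4, -4, -2)
T2 rotate right-handed about the z-axis with cos θ = -7/25, sin θ = -24/25: (-4, -4, -2) → (-68/25, 124/25, -2)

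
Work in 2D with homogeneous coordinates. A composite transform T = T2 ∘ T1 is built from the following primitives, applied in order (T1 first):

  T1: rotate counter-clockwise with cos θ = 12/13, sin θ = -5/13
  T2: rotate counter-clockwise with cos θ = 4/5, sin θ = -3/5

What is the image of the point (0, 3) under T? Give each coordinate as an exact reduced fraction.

T1 rotate counter-clockwise with cos θ = 12/13, sin θ = -5/13: (0, 3) → (15/13, 36/13)
T2 rotate counter-clockwise with cos θ = 4/5, sin θ = -3/5: (15/13, 36/13) → (168/65, 99/65)

T(p) = (168/65, 99/65)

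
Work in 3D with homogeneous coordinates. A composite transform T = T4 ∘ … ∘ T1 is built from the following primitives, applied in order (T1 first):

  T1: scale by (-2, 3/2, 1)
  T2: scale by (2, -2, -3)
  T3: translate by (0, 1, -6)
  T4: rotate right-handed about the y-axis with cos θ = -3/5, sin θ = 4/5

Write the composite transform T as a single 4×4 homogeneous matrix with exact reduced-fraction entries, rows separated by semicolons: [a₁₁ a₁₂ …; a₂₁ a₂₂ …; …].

T = [12/5 0 -12/5 -24/5; 0 -3 0 1; 16/5 0 9/5 18/5; 0 0 0 1]

T1 = [-2 0 0 0; 0 3/2 0 0; 0 0 1 0; 0 0 0 1]
T2·T1 = [-4 0 0 0; 0 -3 0 0; 0 0 -3 0; 0 0 0 1]
T3·…·T1 = [-4 0 0 0; 0 -3 0 1; 0 0 -3 -6; 0 0 0 1]
T4·…·T1 = [12/5 0 -12/5 -24/5; 0 -3 0 1; 16/5 0 9/5 18/5; 0 0 0 1]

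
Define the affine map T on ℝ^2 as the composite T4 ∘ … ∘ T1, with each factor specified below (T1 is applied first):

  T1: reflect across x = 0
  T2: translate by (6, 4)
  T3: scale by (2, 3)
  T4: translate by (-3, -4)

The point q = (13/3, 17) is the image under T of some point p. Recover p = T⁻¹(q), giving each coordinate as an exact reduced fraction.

T1 = [-1 0 0; 0 1 0; 0 0 1]
T2·T1 = [-1 0 6; 0 1 4; 0 0 1]
T3·…·T1 = [-2 0 12; 0 3 12; 0 0 1]
T4·…·T1 = [-2 0 9; 0 3 8; 0 0 1]
det M = -6; M⁻¹ = [-1/2 0 9/2; 0 1/3 -8/3; 0 0 1]
M⁻¹ · (13/3, 17)ᵀ = (7/3, 3)ᵀ

p = (7/3, 3)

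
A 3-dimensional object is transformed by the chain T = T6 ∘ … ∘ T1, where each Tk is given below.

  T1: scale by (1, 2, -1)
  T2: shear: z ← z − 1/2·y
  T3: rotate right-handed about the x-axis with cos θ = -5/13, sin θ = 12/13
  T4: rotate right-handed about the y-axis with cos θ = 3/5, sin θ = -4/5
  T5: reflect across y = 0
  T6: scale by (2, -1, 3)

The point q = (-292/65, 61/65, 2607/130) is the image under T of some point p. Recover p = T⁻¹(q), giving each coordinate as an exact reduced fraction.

p = (4, 5/2, 3/5)

T1 = [1 0 0 0; 0 2 0 0; 0 0 -1 0; 0 0 0 1]
T2·T1 = [1 0 0 0; 0 2 0 0; 0 -1 -1 0; 0 0 0 1]
T3·…·T1 = [1 0 0 0; 0 2/13 12/13 0; 0 29/13 5/13 0; 0 0 0 1]
T4·…·T1 = [3/5 -116/65 -4/13 0; 0 2/13 12/13 0; 4/5 87/65 3/13 0; 0 0 0 1]
T5·…·T1 = [3/5 -116/65 -4/13 0; 0 -2/13 -12/13 0; 4/5 87/65 3/13 0; 0 0 0 1]
T6·…·T1 = [6/5 -232/65 -8/13 0; 0 2/13 12/13 0; 12/5 261/65 9/13 0; 0 0 0 1]
det M = -12; M⁻¹ = [3/10 0 4/15 0; -12/65 -5/26 6/65 0; 2/65 29/26 -1/65 0; 0 0 0 1]
M⁻¹ · (-292/65, 61/65, 2607/130)ᵀ = (4, 5/2, 3/5)ᵀ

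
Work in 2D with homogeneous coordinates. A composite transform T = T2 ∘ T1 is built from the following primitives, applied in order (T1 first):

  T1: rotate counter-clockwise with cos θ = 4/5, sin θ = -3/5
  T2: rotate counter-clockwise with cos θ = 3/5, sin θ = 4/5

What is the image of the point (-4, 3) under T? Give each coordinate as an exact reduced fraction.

T(p) = (-117/25, 44/25)

T1 rotate counter-clockwise with cos θ = 4/5, sin θ = -3/5: (-4, 3) → (-7/5, 24/5)
T2 rotate counter-clockwise with cos θ = 3/5, sin θ = 4/5: (-7/5, 24/5) → (-117/25, 44/25)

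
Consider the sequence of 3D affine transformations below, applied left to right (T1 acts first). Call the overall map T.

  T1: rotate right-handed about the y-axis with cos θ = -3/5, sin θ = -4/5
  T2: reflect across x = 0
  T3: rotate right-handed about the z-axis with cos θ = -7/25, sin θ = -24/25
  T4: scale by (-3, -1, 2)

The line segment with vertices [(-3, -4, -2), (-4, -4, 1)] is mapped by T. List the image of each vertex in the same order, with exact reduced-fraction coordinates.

T1 rotate right-handed about the y-axis with cos θ = -3/5, sin θ = -4/5: (-3, -4, -2) → (17/5, -4, -6/5); (-4, -4, 1) → (8/5, -4, -19/5)
T2 reflect across x = 0: (17/5, -4, -6/5) → (-17/5, -4, -6/5); (8/5, -4, -19/5) → (-8/5, -4, -19/5)
T3 rotate right-handed about the z-axis with cos θ = -7/25, sin θ = -24/25: (-17/5, -4, -6/5) → (-361/125, 548/125, -6/5); (-8/5, -4, -19/5) → (-424/125, 332/125, -19/5)
T4 scale by (-3, -1, 2): (-361/125, 548/125, -6/5) → (1083/125, -548/125, -12/5); (-424/125, 332/125, -19/5) → (1272/125, -332/125, -38/5)

image vertices: (1083/125, -548/125, -12/5), (1272/125, -332/125, -38/5)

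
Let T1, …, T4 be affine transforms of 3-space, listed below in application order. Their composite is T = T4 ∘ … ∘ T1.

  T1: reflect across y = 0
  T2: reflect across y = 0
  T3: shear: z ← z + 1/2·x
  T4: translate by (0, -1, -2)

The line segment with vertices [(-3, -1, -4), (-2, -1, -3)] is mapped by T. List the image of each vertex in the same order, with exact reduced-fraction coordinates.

T1 reflect across y = 0: (-3, -1, -4) → (-3, 1, -4); (-2, -1, -3) → (-2, 1, -3)
T2 reflect across y = 0: (-3, 1, -4) → (-3, -1, -4); (-2, 1, -3) → (-2, -1, -3)
T3 shear: z ← z + 1/2·x: (-3, -1, -4) → (-3, -1, -11/2); (-2, -1, -3) → (-2, -1, -4)
T4 translate by (0, -1, -2): (-3, -1, -11/2) → (-3, -2, -15/2); (-2, -1, -4) → (-2, -2, -6)

image vertices: (-3, -2, -15/2), (-2, -2, -6)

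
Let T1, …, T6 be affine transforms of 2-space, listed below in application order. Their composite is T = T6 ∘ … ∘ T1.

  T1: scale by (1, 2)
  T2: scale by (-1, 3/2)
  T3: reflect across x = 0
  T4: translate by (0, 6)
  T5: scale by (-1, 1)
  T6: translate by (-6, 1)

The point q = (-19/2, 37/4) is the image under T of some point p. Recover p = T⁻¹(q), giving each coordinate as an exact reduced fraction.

T1 = [1 0 0; 0 2 0; 0 0 1]
T2·T1 = [-1 0 0; 0 3 0; 0 0 1]
T3·…·T1 = [1 0 0; 0 3 0; 0 0 1]
T4·…·T1 = [1 0 0; 0 3 6; 0 0 1]
T5·…·T1 = [-1 0 0; 0 3 6; 0 0 1]
T6·…·T1 = [-1 0 -6; 0 3 7; 0 0 1]
det M = -3; M⁻¹ = [-1 0 -6; 0 1/3 -7/3; 0 0 1]
M⁻¹ · (-19/2, 37/4)ᵀ = (7/2, 3/4)ᵀ

p = (7/2, 3/4)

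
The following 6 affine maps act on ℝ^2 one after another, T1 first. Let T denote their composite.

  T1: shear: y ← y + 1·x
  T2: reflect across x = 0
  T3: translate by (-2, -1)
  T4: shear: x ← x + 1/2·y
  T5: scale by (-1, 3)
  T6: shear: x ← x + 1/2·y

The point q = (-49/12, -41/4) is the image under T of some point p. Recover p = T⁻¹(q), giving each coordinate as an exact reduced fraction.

p = (-8/3, 1/4)

T1 = [1 0 0; 1 1 0; 0 0 1]
T2·T1 = [-1 0 0; 1 1 0; 0 0 1]
T3·…·T1 = [-1 0 -2; 1 1 -1; 0 0 1]
T4·…·T1 = [-1/2 1/2 -5/2; 1 1 -1; 0 0 1]
T5·…·T1 = [1/2 -1/2 5/2; 3 3 -3; 0 0 1]
T6·…·T1 = [2 1 1; 3 3 -3; 0 0 1]
det M = 3; M⁻¹ = [1 -1/3 -2; -1 2/3 3; 0 0 1]
M⁻¹ · (-49/12, -41/4)ᵀ = (-8/3, 1/4)ᵀ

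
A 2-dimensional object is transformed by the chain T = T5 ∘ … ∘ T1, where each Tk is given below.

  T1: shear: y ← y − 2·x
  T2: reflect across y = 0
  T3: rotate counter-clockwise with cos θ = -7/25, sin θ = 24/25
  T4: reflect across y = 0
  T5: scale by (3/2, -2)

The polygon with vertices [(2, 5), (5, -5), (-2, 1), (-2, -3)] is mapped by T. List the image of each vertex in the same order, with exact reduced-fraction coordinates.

T1 shear: y ← y − 2·x: (2, 5) → (2, 1); (5, -5) → (5, -15); (-2, 1) → (-2, 5); (-2, -3) → (-2, 1)
T2 reflect across y = 0: (2, 1) → (2, -1); (5, -15) → (5, 15); (-2, 5) → (-2, -5); (-2, 1) → (-2, -1)
T3 rotate counter-clockwise with cos θ = -7/25, sin θ = 24/25: (2, -1) → (2/5, 11/5); (5, 15) → (-79/5, 3/5); (-2, -5) → (134/25, -13/25); (-2, -1) → (38/25, -41/25)
T4 reflect across y = 0: (2/5, 11/5) → (2/5, -11/5); (-79/5, 3/5) → (-79/5, -3/5); (134/25, -13/25) → (134/25, 13/25); (38/25, -41/25) → (38/25, 41/25)
T5 scale by (3/2, -2): (2/5, -11/5) → (3/5, 22/5); (-79/5, -3/5) → (-237/10, 6/5); (134/25, 13/25) → (201/25, -26/25); (38/25, 41/25) → (57/25, -82/25)

image vertices: (3/5, 22/5), (-237/10, 6/5), (201/25, -26/25), (57/25, -82/25)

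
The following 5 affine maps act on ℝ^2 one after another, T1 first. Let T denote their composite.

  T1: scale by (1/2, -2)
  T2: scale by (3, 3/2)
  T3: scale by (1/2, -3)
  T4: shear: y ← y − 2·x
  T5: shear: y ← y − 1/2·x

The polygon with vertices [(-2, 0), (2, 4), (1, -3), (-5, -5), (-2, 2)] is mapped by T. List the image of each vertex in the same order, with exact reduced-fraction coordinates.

image vertices: (-3/2, 15/4), (3/2, 129/4), (3/4, -231/8), (-15/4, -285/8), (-3/2, 87/4)

T1 scale by (1/2, -2): (-2, 0) → (-1, 0); (2, 4) → (1, -8); (1, -3) → (1/2, 6); (-5, -5) → (-5/2, 10); (-2, 2) → (-1, -4)
T2 scale by (3, 3/2): (-1, 0) → (-3, 0); (1, -8) → (3, -12); (1/2, 6) → (3/2, 9); (-5/2, 10) → (-15/2, 15); (-1, -4) → (-3, -6)
T3 scale by (1/2, -3): (-3, 0) → (-3/2, 0); (3, -12) → (3/2, 36); (3/2, 9) → (3/4, -27); (-15/2, 15) → (-15/4, -45); (-3, -6) → (-3/2, 18)
T4 shear: y ← y − 2·x: (-3/2, 0) → (-3/2, 3); (3/2, 36) → (3/2, 33); (3/4, -27) → (3/4, -57/2); (-15/4, -45) → (-15/4, -75/2); (-3/2, 18) → (-3/2, 21)
T5 shear: y ← y − 1/2·x: (-3/2, 3) → (-3/2, 15/4); (3/2, 33) → (3/2, 129/4); (3/4, -57/2) → (3/4, -231/8); (-15/4, -75/2) → (-15/4, -285/8); (-3/2, 21) → (-3/2, 87/4)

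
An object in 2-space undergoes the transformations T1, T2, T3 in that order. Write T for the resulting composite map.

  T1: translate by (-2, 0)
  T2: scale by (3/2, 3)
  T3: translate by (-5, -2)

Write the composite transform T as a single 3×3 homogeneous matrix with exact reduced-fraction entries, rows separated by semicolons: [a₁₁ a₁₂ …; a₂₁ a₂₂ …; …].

T1 = [1 0 -2; 0 1 0; 0 0 1]
T2·T1 = [3/2 0 -3; 0 3 0; 0 0 1]
T3·…·T1 = [3/2 0 -8; 0 3 -2; 0 0 1]

T = [3/2 0 -8; 0 3 -2; 0 0 1]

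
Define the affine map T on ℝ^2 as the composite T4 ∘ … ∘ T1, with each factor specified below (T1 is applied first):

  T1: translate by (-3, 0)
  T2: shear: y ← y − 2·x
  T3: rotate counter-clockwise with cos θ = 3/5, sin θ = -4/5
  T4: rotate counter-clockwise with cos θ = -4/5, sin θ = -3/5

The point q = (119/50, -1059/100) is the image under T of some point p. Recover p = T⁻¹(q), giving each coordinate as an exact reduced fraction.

T1 = [1 0 -3; 0 1 0; 0 0 1]
T2·T1 = [1 0 -3; -2 1 6; 0 0 1]
T3·…·T1 = [-1 4/5 3; -2 3/5 6; 0 0 1]
T4·…·T1 = [-2/5 -7/25 6/5; 11/5 -24/25 -33/5; 0 0 1]
det M = 1; M⁻¹ = [-24/25 7/25 3; -11/5 -2/5 0; 0 0 1]
M⁻¹ · (119/50, -1059/100)ᵀ = (-9/4, -1)ᵀ

p = (-9/4, -1)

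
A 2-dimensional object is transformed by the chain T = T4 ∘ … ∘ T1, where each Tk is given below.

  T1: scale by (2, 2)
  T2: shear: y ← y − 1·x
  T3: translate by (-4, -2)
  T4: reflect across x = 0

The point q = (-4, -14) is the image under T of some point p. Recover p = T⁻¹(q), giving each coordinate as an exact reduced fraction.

T1 = [2 0 0; 0 2 0; 0 0 1]
T2·T1 = [2 0 0; -2 2 0; 0 0 1]
T3·…·T1 = [2 0 -4; -2 2 -2; 0 0 1]
T4·…·T1 = [-2 0 4; -2 2 -2; 0 0 1]
det M = -4; M⁻¹ = [-1/2 0 2; -1/2 1/2 3; 0 0 1]
M⁻¹ · (-4, -14)ᵀ = (4, -2)ᵀ

p = (4, -2)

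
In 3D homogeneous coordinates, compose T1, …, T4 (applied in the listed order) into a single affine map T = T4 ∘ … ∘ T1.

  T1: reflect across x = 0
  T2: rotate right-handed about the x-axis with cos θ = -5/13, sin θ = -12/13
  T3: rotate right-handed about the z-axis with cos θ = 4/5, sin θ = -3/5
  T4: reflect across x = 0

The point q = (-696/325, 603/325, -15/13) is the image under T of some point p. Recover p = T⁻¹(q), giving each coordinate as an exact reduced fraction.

p = (-3/5, 0, 3)

T1 = [-1 0 0 0; 0 1 0 0; 0 0 1 0; 0 0 0 1]
T2·T1 = [-1 0 0 0; 0 -5/13 12/13 0; 0 -12/13 -5/13 0; 0 0 0 1]
T3·…·T1 = [-4/5 -3/13 36/65 0; 3/5 -4/13 48/65 0; 0 -12/13 -5/13 0; 0 0 0 1]
T4·…·T1 = [4/5 3/13 -36/65 0; 3/5 -4/13 48/65 0; 0 -12/13 -5/13 0; 0 0 0 1]
det M = 1; M⁻¹ = [4/5 3/5 0 0; 3/13 -4/13 -12/13 0; -36/65 48/65 -5/13 0; 0 0 0 1]
M⁻¹ · (-696/325, 603/325, -15/13)ᵀ = (-3/5, 0, 3)ᵀ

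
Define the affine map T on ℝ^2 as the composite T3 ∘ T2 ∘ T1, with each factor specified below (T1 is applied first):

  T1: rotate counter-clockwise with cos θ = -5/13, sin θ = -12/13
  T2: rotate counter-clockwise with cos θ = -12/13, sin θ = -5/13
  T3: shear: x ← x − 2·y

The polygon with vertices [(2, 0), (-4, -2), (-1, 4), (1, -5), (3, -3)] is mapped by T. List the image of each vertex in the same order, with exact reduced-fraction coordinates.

T1 rotate counter-clockwise with cos θ = -5/13, sin θ = -12/13: (2, 0) → (-10/13, -24/13); (-4, -2) → (-4/13, 58/13); (-1, 4) → (53/13, -8/13); (1, -5) → (-5, 1); (3, -3) → (-51/13, -21/13)
T2 rotate counter-clockwise with cos θ = -12/13, sin θ = -5/13: (-10/13, -24/13) → (0, 2); (-4/13, 58/13) → (2, -4); (53/13, -8/13) → (-4, -1); (-5, 1) → (5, 1); (-51/13, -21/13) → (3, 3)
T3 shear: x ← x − 2·y: (0, 2) → (-4, 2); (2, -4) → (10, -4); (-4, -1) → (-2, -1); (5, 1) → (3, 1); (3, 3) → (-3, 3)

image vertices: (-4, 2), (10, -4), (-2, -1), (3, 1), (-3, 3)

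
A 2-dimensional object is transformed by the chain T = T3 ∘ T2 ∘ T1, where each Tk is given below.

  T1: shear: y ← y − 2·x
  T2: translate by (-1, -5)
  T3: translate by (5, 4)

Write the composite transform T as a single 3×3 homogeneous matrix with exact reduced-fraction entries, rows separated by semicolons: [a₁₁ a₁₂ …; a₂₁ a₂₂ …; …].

T1 = [1 0 0; -2 1 0; 0 0 1]
T2·T1 = [1 0 -1; -2 1 -5; 0 0 1]
T3·…·T1 = [1 0 4; -2 1 -1; 0 0 1]

T = [1 0 4; -2 1 -1; 0 0 1]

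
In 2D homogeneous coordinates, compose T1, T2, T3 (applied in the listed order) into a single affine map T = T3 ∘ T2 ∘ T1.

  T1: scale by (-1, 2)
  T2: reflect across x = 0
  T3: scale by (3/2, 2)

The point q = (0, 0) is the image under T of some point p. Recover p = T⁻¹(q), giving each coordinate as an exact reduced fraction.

p = (0, 0)

T1 = [-1 0 0; 0 2 0; 0 0 1]
T2·T1 = [1 0 0; 0 2 0; 0 0 1]
T3·…·T1 = [3/2 0 0; 0 4 0; 0 0 1]
det M = 6; M⁻¹ = [2/3 0 0; 0 1/4 0; 0 0 1]
M⁻¹ · (0, 0)ᵀ = (0, 0)ᵀ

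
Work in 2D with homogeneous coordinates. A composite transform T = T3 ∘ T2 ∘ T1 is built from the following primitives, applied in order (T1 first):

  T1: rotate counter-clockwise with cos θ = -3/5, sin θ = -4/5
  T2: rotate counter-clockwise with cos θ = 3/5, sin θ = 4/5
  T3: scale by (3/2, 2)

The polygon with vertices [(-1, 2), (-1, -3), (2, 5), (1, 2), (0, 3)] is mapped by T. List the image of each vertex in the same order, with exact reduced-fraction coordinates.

image vertices: (123/50, 76/25), (-237/50, 6/25), (201/25, -26/25), (33/10, -4/5), (108/25, 42/25)

T1 rotate counter-clockwise with cos θ = -3/5, sin θ = -4/5: (-1, 2) → (11/5, -2/5); (-1, -3) → (-9/5, 13/5); (2, 5) → (14/5, -23/5); (1, 2) → (1, -2); (0, 3) → (12/5, -9/5)
T2 rotate counter-clockwise with cos θ = 3/5, sin θ = 4/5: (11/5, -2/5) → (41/25, 38/25); (-9/5, 13/5) → (-79/25, 3/25); (14/5, -23/5) → (134/25, -13/25); (1, -2) → (11/5, -2/5); (12/5, -9/5) → (72/25, 21/25)
T3 scale by (3/2, 2): (41/25, 38/25) → (123/50, 76/25); (-79/25, 3/25) → (-237/50, 6/25); (134/25, -13/25) → (201/25, -26/25); (11/5, -2/5) → (33/10, -4/5); (72/25, 21/25) → (108/25, 42/25)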